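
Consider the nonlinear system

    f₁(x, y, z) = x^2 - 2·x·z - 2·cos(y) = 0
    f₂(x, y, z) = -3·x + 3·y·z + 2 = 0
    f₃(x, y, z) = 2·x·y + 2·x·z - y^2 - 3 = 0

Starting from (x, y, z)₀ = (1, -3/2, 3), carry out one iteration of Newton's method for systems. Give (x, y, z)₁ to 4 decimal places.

(-1.8837, 0.0001, 4.7004)

At (1, -3/2, 3): F = (-5.141474, -14.5000, -2.2500).
Jacobian J = [[2·x - 2·z, 2·sin(y), -2·x], [-3, 3·z, 3·y], [2·y + 2·z, 2·x - 2·y, 2·x]].
At the point, J = [[-4.0000, -1.994990, -2.0000], [-3.0000, 9.0000, -4.5000], [3.0000, 5.0000, 2.0000]] (det J = -63.037575).
Solving J·Δ = −F gives Δ = (-2.8837, 1.5001, 1.7004).
Then the next iterate is (x, y, z)₁ = (-1.8837, 0.0001, 4.7004).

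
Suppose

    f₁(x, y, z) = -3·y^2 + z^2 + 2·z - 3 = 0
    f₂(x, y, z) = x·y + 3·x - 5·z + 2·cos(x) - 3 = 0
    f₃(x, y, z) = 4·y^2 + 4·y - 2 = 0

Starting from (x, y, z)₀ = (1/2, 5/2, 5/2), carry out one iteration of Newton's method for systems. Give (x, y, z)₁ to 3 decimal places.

(1.480, 1.125, 1.054)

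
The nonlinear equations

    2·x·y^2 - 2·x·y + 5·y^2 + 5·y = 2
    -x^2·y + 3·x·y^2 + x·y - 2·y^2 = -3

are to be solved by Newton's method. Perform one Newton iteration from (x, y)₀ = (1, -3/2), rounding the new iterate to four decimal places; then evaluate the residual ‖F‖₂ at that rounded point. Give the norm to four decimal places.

2.5416

At (1, -3/2): F = (9.2500, 5.2500).
Jacobian J = [[2·y^2 - 2·y, 4·x·y - 2·x + 10·y + 5], [-2·x·y + 3·y^2 + y, -x^2 + 6·x·y + x - 4·y]].
At the point, J = [[7.5000, -18.0000], [8.2500, -3.0000]] (det J = 126.0000).
Solving J·Δ = −F gives Δ = (-0.5298, 0.2932).
Then the next iterate is (x, y)₁ = (0.4702, -1.2068).
Re-evaluating at (0.4702, -1.2068): F = (1.752273, 1.840989), so ‖F‖₂ = 2.5416.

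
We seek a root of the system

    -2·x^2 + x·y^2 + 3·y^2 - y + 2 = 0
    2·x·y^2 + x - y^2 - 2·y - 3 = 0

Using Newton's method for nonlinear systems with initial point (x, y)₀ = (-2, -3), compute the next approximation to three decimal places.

(-1.770, -1.585)

At (-2, -3): F = (6.000, -44.000).
Jacobian J = [[-4·x + y^2, 2·x·y + 6·y - 1], [2·y^2 + 1, 4·x·y - 2·y - 2]].
At the point, J = [[17.000, -7.000], [19.000, 28.000]] (det J = 609.000).
Solving J·Δ = −F gives Δ = (0.230, 1.415).
Then the next iterate is (x, y)₁ = (-1.770, -1.585).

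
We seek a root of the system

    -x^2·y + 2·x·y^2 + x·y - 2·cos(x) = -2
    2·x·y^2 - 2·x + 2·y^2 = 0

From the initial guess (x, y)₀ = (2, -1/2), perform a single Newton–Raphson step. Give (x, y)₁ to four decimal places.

(0.6214, -0.5720)

At (2, -1/2): F = (4.832294, -2.5000).
Jacobian J = [[-2·x·y + 2·y^2 + y + 2·sin(x), -x^2 + 4·x·y + x], [2·y^2 - 2, 4·x·y + 4·y]].
At the point, J = [[3.818595, -6.0000], [-1.5000, -6.0000]] (det J = -31.911569).
Solving J·Δ = −F gives Δ = (-1.3786, -0.0720).
Then the next iterate is (x, y)₁ = (0.6214, -0.5720).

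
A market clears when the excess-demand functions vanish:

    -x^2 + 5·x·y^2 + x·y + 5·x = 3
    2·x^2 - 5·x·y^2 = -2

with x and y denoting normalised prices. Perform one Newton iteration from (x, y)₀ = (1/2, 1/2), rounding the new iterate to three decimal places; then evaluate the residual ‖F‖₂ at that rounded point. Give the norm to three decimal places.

At (1/2, 1/2): F = (0.125, 1.875).
Jacobian J = [[-2·x + 5·y^2 + y + 5, 10·x·y + x], [4·x - 5·y^2, -10·x·y]].
At the point, J = [[5.750, 3.000], [0.750, -2.500]] (det J = -16.625).
Solving J·Δ = −F gives Δ = (-0.357, 0.643).
Then the next iterate is (x, y)₁ = (0.143, 1.143).
Re-evaluating at (0.143, 1.143): F = (-1.20789, 1.10679), so ‖F‖₂ = 1.638.

1.638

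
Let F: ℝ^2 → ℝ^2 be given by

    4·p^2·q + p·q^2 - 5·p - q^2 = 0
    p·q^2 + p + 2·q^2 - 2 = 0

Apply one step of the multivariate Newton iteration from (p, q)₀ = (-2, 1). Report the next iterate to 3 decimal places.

(0.000, 2.700)

At (-2, 1): F = (23.000, -4.000).
Jacobian J = [[8·p·q + q^2 - 5, 4·p^2 + 2·p·q - 2·q], [q^2 + 1, 2·p·q + 4·q]].
At the point, J = [[-20.000, 10.000], [2.000, 0.000]] (det J = -20.000).
Solving J·Δ = −F gives Δ = (2.000, 1.700).
Then the next iterate is (p, q)₁ = (0.000, 2.700).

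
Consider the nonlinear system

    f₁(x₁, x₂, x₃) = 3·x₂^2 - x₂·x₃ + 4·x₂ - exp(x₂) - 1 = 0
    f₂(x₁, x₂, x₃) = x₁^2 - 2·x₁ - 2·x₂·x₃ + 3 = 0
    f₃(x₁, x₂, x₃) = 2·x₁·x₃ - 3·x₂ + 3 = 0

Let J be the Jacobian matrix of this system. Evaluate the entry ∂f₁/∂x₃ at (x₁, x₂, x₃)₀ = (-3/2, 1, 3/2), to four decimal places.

-1.0000

∂f₁/∂x₃ = -x₂.
At (-3/2, 1, 3/2) this is -1.0000.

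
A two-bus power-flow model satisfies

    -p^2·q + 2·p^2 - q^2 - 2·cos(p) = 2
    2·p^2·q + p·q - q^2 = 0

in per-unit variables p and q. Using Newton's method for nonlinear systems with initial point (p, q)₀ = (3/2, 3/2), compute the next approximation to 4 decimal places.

(1.1092, 0.6177)

At (3/2, 3/2): F = (-3.266474, 6.7500).
Jacobian J = [[-2·p·q + 4·p + 2·sin(p), -p^2 - 2·q], [4·p·q + q, 2·p^2 + p - 2·q]].
At the point, J = [[3.494990, -5.2500], [10.5000, 3.0000]] (det J = 65.609970).
Solving J·Δ = −F gives Δ = (-0.3908, -0.8823).
Then the next iterate is (p, q)₁ = (1.1092, 0.6177).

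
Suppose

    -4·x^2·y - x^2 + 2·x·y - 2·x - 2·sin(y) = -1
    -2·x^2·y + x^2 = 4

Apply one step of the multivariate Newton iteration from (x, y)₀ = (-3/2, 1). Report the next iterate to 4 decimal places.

(-2.4928, -1.0508)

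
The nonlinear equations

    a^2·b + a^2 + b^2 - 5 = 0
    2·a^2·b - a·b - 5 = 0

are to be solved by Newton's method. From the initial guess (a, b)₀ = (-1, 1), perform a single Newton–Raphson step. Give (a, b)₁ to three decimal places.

(-1.000, 1.667)

At (-1, 1): F = (-2.000, -2.000).
Jacobian J = [[2·a·b + 2·a, a^2 + 2·b], [4·a·b - b, 2·a^2 - a]].
At the point, J = [[-4.000, 3.000], [-5.000, 3.000]] (det J = 3.000).
Solving J·Δ = −F gives Δ = (0.000, 0.667).
Then the next iterate is (a, b)₁ = (-1.000, 1.667).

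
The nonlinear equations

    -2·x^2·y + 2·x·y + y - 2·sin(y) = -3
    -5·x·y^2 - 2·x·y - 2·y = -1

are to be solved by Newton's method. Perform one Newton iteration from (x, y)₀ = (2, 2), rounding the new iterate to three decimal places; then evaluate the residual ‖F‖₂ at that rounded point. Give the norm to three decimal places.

13.618

At (2, 2): F = (-4.81859, -51.000).
Jacobian J = [[-4·x·y + 2·y, -2·x^2 + 2·x - 2·cos(y) + 1], [-5·y^2 - 2·y, -10·x·y - 2·x - 2]].
At the point, J = [[-12.000, -2.16771], [-24.000, -46.000]] (det J = 499.97505).
Solving J·Δ = −F gives Δ = (-0.222, -0.993).
Then the next iterate is (x, y)₁ = (1.778, 1.007).
Re-evaluating at (1.778, 1.007): F = (-0.46940, -13.60979), so ‖F‖₂ = 13.618.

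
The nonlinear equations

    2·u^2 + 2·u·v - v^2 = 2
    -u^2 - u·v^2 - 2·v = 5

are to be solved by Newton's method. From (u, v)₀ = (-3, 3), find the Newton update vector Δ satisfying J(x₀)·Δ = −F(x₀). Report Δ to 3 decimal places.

At (-3, 3): F = (-11.000, 7.000).
Jacobian J = [[4·u + 2·v, 2·u - 2·v], [-2·u - v^2, -2·u·v - 2]].
At the point, J = [[-6.000, -12.000], [-3.000, 16.000]] (det J = -132.000).
Solving J·Δ = −F gives Δ = (-0.697, -0.568).

(-0.697, -0.568)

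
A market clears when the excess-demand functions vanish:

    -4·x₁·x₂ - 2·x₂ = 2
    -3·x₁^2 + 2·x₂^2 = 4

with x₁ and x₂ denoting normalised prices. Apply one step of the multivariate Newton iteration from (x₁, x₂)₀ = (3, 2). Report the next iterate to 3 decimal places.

(1.222, 0.873)

At (3, 2): F = (-30.000, -23.000).
Jacobian J = [[-4·x₂, -4·x₁ - 2], [-6·x₁, 4·x₂]].
At the point, J = [[-8.000, -14.000], [-18.000, 8.000]] (det J = -316.000).
Solving J·Δ = −F gives Δ = (-1.778, -1.127).
Then the next iterate is (x₁, x₂)₁ = (1.222, 0.873).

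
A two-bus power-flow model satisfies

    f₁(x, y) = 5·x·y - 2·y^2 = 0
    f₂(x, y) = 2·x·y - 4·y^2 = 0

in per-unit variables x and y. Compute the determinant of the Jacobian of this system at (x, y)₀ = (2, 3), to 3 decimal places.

J = [[5·y, 5·x - 4·y], [2·y, 2·x - 8·y]].
At the point, J = [[15.000, -2.000], [6.000, -20.000]].
det J = -288.000.

-288.000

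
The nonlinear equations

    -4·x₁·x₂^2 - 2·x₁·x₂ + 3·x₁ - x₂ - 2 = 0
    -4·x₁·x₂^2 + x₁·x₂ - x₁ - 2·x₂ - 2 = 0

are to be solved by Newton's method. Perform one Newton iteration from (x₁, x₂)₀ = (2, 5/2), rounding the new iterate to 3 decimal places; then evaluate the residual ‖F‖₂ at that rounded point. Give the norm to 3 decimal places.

47.452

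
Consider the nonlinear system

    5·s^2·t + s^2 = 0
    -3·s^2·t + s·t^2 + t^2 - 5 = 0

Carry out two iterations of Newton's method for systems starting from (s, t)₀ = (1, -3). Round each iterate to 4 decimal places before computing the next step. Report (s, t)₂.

(0.3565, -1.9712)

At (1, -3): F = (-14.0000, 22.0000).
Jacobian J = [[10·s·t + 2·s, 5·s^2], [-6·s·t + t^2, -3·s^2 + 2·s·t + 2·t]].
At the point, J = [[-28.0000, 5.0000], [27.0000, -15.0000]] (det J = 285.0000).
Solving J·Δ = −F gives Δ = (-0.3509, 0.8351).
Then the next iterate is (s, t)₁ = (0.6491, -2.1649).
Round to (0.6491, -2.1649) and repeat: F = (-4.139365, 5.465406), J = [[-12.754166, 2.106654], [13.118212, -8.404266]].
Δ = (-0.2926, 0.1937), so (s, t)₂ = (0.3565, -1.9712).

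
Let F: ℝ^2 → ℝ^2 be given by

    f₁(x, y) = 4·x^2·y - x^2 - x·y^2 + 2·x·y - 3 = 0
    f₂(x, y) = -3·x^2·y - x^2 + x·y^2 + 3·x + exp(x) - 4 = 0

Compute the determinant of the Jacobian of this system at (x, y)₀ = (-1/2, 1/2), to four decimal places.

J = [[8·x·y - 2·x - y^2 + 2·y, 4·x^2 - 2·x·y + 2·x], [-6·x·y - 2·x + y^2 + exp(x) + 3, -3·x^2 + 2·x·y]].
At the point, J = [[-0.2500, 0.5000], [6.356531, -1.2500]].
det J = -2.8658.

-2.8658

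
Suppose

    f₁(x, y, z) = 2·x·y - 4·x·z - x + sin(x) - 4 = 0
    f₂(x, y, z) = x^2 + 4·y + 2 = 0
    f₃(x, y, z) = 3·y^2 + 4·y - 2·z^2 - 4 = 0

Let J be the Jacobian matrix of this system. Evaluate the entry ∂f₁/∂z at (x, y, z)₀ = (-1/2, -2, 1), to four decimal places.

2.0000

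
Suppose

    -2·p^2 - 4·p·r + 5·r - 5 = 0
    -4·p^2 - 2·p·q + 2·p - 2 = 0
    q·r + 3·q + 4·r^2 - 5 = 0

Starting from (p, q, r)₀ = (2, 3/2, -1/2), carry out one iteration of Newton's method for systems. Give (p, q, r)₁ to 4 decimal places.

(1.4370, -1.1074, -3.2074)

At (2, 3/2, -1/2): F = (-11.5000, -20.0000, -0.2500).
Jacobian J = [[-4·p - 4·r, 0, -4·p + 5], [-8·p - 2·q + 2, -2·p, 0], [0, r + 3, q + 8·r]].
At the point, J = [[-6.0000, 0.0000, -3.0000], [-17.0000, -4.0000, 0.0000], [0.0000, 2.5000, -2.5000]] (det J = 67.5000).
Solving J·Δ = −F gives Δ = (-0.5630, -2.6074, -2.7074).
Then the next iterate is (p, q, r)₁ = (1.4370, -1.1074, -3.2074).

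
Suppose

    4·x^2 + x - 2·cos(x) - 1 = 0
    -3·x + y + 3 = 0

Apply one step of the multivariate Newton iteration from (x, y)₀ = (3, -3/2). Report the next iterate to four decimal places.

(1.4187, 1.2560)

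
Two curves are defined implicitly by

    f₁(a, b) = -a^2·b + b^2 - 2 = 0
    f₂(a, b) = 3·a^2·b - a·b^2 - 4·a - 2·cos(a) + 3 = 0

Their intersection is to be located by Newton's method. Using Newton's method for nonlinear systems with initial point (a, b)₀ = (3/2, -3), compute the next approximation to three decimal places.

At (3/2, -3): F = (13.750, -36.89147).
Jacobian J = [[-2·a·b, -a^2 + 2·b], [6·a·b - b^2 + 2·sin(a) - 4, 3·a^2 - 2·a·b]].
At the point, J = [[9.000, -8.250], [-38.00501, 15.750]] (det J = -171.79133).
Solving J·Δ = −F gives Δ = (-0.511, 1.109).
Then the next iterate is (a, b)₁ = (0.989, -1.891).

(0.989, -1.891)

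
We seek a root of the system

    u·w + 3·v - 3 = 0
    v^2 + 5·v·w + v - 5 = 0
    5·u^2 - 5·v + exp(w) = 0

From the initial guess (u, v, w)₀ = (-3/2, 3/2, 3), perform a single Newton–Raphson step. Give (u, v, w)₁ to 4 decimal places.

At (-3/2, 3/2, 3): F = (-3.0000, 21.2500, 23.835537).
Jacobian J = [[w, 3, u], [0, 2·v + 5·w + 1, 5·v], [10·u, -5, exp(w)]].
At the point, J = [[3.0000, 3.0000, -1.5000], [0.0000, 19.0000, 7.5000], [-15.0000, -5.0000, 20.085537]] (det J = 492.375605).
Solving J·Δ = −F gives Δ = (2.3617, -1.2257, 0.2719).
Then the next iterate is (u, v, w)₁ = (0.8617, 0.2743, 3.2719).

(0.8617, 0.2743, 3.2719)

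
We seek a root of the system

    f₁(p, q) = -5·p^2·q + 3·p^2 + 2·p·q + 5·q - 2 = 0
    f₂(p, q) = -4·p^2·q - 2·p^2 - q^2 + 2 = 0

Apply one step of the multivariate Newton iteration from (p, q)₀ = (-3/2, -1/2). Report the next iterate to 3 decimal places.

At (-3/2, -1/2): F = (9.375, 1.750).
Jacobian J = [[-10·p·q + 6·p + 2·q, -5·p^2 + 2·p + 5], [-8·p·q - 4·p, -4·p^2 - 2·q]].
At the point, J = [[-17.500, -9.250], [0.000, -8.000]] (det J = 140.000).
Solving J·Δ = −F gives Δ = (0.420, 0.219).
Then the next iterate is (p, q)₁ = (-1.080, -0.281).

(-1.080, -0.281)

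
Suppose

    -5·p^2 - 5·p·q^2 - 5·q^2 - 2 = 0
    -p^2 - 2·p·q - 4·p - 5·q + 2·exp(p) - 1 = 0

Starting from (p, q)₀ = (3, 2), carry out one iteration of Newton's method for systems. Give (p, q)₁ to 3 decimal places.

(2.587, 0.670)

At (3, 2): F = (-127.000, -3.82893).
Jacobian J = [[-10·p - 5·q^2, -10·p·q - 10·q], [-2·p - 2·q + 2·exp(p) - 4, -2·p - 5]].
At the point, J = [[-50.000, -80.000], [26.17107, -11.000]] (det J = 2643.68591).
Solving J·Δ = −F gives Δ = (-0.413, -1.330).
Then the next iterate is (p, q)₁ = (2.587, 0.670).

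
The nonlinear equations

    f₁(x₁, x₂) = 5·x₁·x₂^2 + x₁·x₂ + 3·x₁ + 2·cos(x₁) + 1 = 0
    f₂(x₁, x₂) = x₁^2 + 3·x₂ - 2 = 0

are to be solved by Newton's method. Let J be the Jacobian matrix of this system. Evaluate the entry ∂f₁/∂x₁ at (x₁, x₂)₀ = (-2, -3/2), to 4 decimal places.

14.5686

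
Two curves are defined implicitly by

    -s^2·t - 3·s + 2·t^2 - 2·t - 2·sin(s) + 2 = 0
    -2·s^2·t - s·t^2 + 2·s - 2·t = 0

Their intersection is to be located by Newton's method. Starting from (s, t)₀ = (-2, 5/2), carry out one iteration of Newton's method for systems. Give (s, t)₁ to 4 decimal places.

At (-2, 5/2): F = (7.318595, -16.5000).
Jacobian J = [[-2·s·t - 2·cos(s) - 3, -s^2 + 4·t - 2], [-4·s·t - t^2 + 2, -2·s^2 - 2·s·t - 2]].
At the point, J = [[7.832294, 4.0000], [15.7500, 0.0000]] (det J = -63.0000).
Solving J·Δ = −F gives Δ = (1.0476, -3.8810).
Then the next iterate is (s, t)₁ = (-0.9524, -1.3810).

(-0.9524, -1.3810)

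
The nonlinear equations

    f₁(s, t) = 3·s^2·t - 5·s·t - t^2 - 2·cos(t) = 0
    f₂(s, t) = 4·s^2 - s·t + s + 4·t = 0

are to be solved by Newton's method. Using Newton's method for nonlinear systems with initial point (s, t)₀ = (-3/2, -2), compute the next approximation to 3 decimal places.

At (-3/2, -2): F = (-31.66771, -3.500).
Jacobian J = [[6·s·t - 5·t, 3·s^2 - 5·s - 2·t + 2·sin(t)], [8·s - t + 1, -s + 4]].
At the point, J = [[28.000, 16.43141], [-9.000, 5.500]] (det J = 301.88265).
Solving J·Δ = −F gives Δ = (0.386, 1.269).
Then the next iterate is (s, t)₁ = (-1.114, -0.731).

(-1.114, -0.731)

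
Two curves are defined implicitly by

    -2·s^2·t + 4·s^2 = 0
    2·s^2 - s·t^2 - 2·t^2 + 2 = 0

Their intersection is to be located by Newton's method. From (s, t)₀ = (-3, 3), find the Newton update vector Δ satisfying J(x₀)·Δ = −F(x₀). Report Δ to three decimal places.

At (-3, 3): F = (-18.000, 29.000).
Jacobian J = [[-4·s·t + 8·s, -2·s^2], [4·s - t^2, -2·s·t - 4·t]].
At the point, J = [[12.000, -18.000], [-21.000, 6.000]] (det J = -306.000).
Solving J·Δ = −F gives Δ = (1.353, -0.098).

(1.353, -0.098)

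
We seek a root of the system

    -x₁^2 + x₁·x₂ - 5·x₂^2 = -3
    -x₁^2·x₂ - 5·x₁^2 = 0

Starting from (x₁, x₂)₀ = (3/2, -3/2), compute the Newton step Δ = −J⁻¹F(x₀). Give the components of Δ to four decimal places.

At (3/2, -3/2): F = (-12.7500, -7.8750).
Jacobian J = [[-2·x₁ + x₂, x₁ - 10·x₂], [-2·x₁·x₂ - 10·x₁, -x₁^2]].
At the point, J = [[-4.5000, 16.5000], [-10.5000, -2.2500]] (det J = 183.3750).
Solving J·Δ = −F gives Δ = (-0.8650, 0.5368).

(-0.8650, 0.5368)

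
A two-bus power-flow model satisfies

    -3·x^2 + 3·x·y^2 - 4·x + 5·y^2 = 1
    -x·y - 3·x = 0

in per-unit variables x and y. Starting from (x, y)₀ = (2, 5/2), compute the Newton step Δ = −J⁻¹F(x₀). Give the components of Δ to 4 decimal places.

At (2, 5/2): F = (47.7500, -11.0000).
Jacobian J = [[-6·x + 3·y^2 - 4, 6·x·y + 10·y], [-y - 3, -x]].
At the point, J = [[2.7500, 55.0000], [-5.5000, -2.0000]] (det J = 297.0000).
Solving J·Δ = −F gives Δ = (-1.7155, -0.7824).

(-1.7155, -0.7824)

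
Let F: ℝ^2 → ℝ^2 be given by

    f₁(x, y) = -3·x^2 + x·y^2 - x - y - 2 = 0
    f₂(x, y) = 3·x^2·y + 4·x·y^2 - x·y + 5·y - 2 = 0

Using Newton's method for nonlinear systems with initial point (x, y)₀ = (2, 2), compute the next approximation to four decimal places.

(0.7083, 1.7678)

At (2, 2): F = (-10.0000, 60.0000).
Jacobian J = [[-6·x + y^2 - 1, 2·x·y - 1], [6·x·y + 4·y^2 - y, 3·x^2 + 8·x·y - x + 5]].
At the point, J = [[-9.0000, 7.0000], [38.0000, 47.0000]] (det J = -689.0000).
Solving J·Δ = −F gives Δ = (-1.2917, -0.2322).
Then the next iterate is (x, y)₁ = (0.7083, 1.7678).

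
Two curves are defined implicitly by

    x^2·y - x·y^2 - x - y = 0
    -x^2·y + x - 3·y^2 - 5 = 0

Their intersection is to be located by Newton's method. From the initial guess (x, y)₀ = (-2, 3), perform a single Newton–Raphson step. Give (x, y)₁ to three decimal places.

(-2.180, 0.803)

At (-2, 3): F = (29.000, -46.000).
Jacobian J = [[2·x·y - y^2 - 1, x^2 - 2·x·y - 1], [-2·x·y + 1, -x^2 - 6·y]].
At the point, J = [[-22.000, 15.000], [13.000, -22.000]] (det J = 289.000).
Solving J·Δ = −F gives Δ = (-0.180, -2.197).
Then the next iterate is (x, y)₁ = (-2.180, 0.803).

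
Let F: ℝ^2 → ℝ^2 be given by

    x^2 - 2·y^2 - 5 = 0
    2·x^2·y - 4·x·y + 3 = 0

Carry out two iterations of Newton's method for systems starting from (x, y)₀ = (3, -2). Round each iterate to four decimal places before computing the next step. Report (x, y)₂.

At (3, -2): F = (-4.0000, -9.0000).
Jacobian J = [[2·x, -4·y], [4·x·y - 4·y, 2·x^2 - 4·x]].
At the point, J = [[6.0000, 8.0000], [-16.0000, 6.0000]] (det J = 164.0000).
Solving J·Δ = −F gives Δ = (-0.2927, 0.7195).
Then the next iterate is (x, y)₁ = (2.7073, -1.2805).
Round to (2.7073, -1.2805) and repeat: F = (-0.949887, -1.903990), J = [[5.4146, 5.1220], [-8.744791, 3.829747]].
Δ = (-0.0933, 0.2841), so (x, y)₂ = (2.6140, -0.9964).

(2.6140, -0.9964)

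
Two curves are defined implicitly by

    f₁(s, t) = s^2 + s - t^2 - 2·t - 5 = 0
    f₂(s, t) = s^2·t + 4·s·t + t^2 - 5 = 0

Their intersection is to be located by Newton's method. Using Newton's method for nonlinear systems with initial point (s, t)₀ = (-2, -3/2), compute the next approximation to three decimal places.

(-2.595, -1.036)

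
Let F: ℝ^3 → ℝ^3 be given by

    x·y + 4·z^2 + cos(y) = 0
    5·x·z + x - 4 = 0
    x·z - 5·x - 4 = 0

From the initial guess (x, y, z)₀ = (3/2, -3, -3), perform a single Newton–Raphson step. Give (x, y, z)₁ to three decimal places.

(-0.615, -34.457, -3.615)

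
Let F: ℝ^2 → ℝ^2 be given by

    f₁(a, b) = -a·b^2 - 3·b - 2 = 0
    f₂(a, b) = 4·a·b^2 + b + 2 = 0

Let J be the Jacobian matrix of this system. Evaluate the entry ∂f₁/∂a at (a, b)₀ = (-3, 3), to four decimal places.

-9.0000

∂f₁/∂a = -b^2.
At (-3, 3) this is -9.0000.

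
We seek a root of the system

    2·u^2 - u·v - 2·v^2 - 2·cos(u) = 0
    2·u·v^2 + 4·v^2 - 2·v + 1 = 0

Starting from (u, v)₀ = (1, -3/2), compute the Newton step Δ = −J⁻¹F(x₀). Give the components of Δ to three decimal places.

(-0.276, 0.813)

At (1, -3/2): F = (-2.08060, 17.500).
Jacobian J = [[4·u - v + 2·sin(u), -u - 4·v], [2·v^2, 4·u·v + 8·v - 2]].
At the point, J = [[7.18294, 5.000], [4.500, -20.000]] (det J = -166.15884).
Solving J·Δ = −F gives Δ = (-0.276, 0.813).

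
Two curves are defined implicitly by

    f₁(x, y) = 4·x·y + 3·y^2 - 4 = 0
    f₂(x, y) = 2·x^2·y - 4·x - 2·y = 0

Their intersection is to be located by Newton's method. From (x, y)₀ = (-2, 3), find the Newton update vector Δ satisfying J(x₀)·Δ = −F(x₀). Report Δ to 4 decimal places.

(0.7557, -0.8068)

At (-2, 3): F = (-1.0000, 26.0000).
Jacobian J = [[4·y, 4·x + 6·y], [4·x·y - 4, 2·x^2 - 2]].
At the point, J = [[12.0000, 10.0000], [-28.0000, 6.0000]] (det J = 352.0000).
Solving J·Δ = −F gives Δ = (0.7557, -0.8068).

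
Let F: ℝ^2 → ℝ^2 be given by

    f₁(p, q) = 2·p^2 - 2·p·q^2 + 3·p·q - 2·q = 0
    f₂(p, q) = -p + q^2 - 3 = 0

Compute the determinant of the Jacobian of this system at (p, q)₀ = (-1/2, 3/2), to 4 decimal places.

-6.5000

J = [[4·p - 2·q^2 + 3·q, -4·p·q + 3·p - 2], [-1, 2·q]].
At the point, J = [[-2.0000, -0.5000], [-1.0000, 3.0000]].
det J = -6.5000.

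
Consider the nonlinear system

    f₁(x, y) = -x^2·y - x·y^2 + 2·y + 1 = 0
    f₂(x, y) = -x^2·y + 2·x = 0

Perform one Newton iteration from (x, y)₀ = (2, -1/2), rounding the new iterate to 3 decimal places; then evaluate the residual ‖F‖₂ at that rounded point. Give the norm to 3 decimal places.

At (2, -1/2): F = (1.500, 6.000).
Jacobian J = [[-2·x·y - y^2, -x^2 - 2·x·y + 2], [-2·x·y + 2, -x^2]].
At the point, J = [[1.750, 0.000], [4.000, -4.000]] (det J = -7.000).
Solving J·Δ = −F gives Δ = (-0.857, 0.643).
Then the next iterate is (x, y)₁ = (1.143, 0.143).
Re-evaluating at (1.143, 0.143): F = (1.07580, 2.09918), so ‖F‖₂ = 2.359.

2.359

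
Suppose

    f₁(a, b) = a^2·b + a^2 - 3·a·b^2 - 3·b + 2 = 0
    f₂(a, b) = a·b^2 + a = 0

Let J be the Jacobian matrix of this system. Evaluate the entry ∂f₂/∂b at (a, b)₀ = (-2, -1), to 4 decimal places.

∂f₂/∂b = 2·a·b.
At (-2, -1) this is 4.0000.

4.0000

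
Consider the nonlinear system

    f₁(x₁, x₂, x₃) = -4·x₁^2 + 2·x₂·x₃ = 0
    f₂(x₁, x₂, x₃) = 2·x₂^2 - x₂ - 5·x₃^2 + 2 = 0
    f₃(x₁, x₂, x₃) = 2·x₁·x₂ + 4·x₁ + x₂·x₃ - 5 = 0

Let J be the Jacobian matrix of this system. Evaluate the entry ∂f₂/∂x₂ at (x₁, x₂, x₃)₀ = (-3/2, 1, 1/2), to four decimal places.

3.0000

∂f₂/∂x₂ = 4·x₂ - 1.
At (-3/2, 1, 1/2) this is 3.0000.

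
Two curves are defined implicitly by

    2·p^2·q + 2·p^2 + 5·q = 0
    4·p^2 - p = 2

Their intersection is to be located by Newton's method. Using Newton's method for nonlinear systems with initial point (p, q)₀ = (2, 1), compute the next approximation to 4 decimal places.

(1.2000, 0.3692)

At (2, 1): F = (21.0000, 12.0000).
Jacobian J = [[4·p·q + 4·p, 2·p^2 + 5], [8·p - 1, 0]].
At the point, J = [[16.0000, 13.0000], [15.0000, 0.0000]] (det J = -195.0000).
Solving J·Δ = −F gives Δ = (-0.8000, -0.6308).
Then the next iterate is (p, q)₁ = (1.2000, 0.3692).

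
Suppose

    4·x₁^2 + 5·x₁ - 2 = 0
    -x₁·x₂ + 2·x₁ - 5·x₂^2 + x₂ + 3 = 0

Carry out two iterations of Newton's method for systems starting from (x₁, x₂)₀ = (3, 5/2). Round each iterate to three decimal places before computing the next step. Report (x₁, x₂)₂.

(0.573, 1.085)

At (3, 5/2): F = (49.000, -27.250).
Jacobian J = [[8·x₁ + 5, 0], [-x₂ + 2, -x₁ - 10·x₂ + 1]].
At the point, J = [[29.000, 0.000], [-0.500, -27.000]] (det J = -783.000).
Solving J·Δ = −F gives Δ = (-1.690, -0.978).
Then the next iterate is (x₁, x₂)₁ = (1.310, 1.522).
Round to (1.310, 1.522) and repeat: F = (11.41440, -6.43424), J = [[15.480, 0.000], [0.478, -15.530]].
Δ = (-0.737, -0.437), so (x₁, x₂)₂ = (0.573, 1.085).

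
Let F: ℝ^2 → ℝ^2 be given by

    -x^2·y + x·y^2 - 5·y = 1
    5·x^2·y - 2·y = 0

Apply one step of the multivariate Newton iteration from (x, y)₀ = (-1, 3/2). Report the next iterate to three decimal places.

At (-1, 3/2): F = (-12.250, 4.500).
Jacobian J = [[-2·x·y + y^2, -x^2 + 2·x·y - 5], [10·x·y, 5·x^2 - 2]].
At the point, J = [[5.250, -9.000], [-15.000, 3.000]] (det J = -119.250).
Solving J·Δ = −F gives Δ = (0.031, -1.343).
Then the next iterate is (x, y)₁ = (-0.969, 0.157).

(-0.969, 0.157)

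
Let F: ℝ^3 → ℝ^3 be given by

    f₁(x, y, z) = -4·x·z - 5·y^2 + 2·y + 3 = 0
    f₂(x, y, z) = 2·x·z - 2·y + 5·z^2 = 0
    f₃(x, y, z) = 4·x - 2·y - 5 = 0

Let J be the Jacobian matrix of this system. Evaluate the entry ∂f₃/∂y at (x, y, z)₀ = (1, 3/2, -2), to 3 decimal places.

∂f₃/∂y = -2.
At (1, 3/2, -2) this is -2.000.

-2.000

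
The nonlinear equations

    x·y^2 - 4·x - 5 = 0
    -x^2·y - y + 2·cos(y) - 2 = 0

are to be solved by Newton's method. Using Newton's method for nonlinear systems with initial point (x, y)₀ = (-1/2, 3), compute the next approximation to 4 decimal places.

At (-1/2, 3): F = (-7.5000, -7.729985).
Jacobian J = [[y^2 - 4, 2·x·y], [-2·x·y, -x^2 - 2·sin(y) - 1]].
At the point, J = [[5.0000, -3.0000], [3.0000, -1.532240]] (det J = 1.338800).
Solving J·Δ = −F gives Δ = (8.7378, 12.0630).
Then the next iterate is (x, y)₁ = (8.2378, 15.0630).

(8.2378, 15.0630)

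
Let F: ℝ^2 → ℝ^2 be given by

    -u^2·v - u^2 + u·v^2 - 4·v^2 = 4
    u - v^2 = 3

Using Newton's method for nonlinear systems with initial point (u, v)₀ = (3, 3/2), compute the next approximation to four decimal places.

At (3, 3/2): F = (-28.7500, -2.2500).
Jacobian J = [[-2·u·v - 2·u + v^2, -u^2 + 2·u·v - 8·v], [1, -2·v]].
At the point, J = [[-12.7500, -12.0000], [1.0000, -3.0000]] (det J = 50.2500).
Solving J·Δ = −F gives Δ = (-1.1791, -1.1430).
Then the next iterate is (u, v)₁ = (1.8209, 0.3570).

(1.8209, 0.3570)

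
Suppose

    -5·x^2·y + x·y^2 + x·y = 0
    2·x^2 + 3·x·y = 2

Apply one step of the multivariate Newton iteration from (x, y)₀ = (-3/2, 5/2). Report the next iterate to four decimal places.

(-1.4525, 0.5714)

At (-3/2, 5/2): F = (-41.2500, -8.7500).
Jacobian J = [[-10·x·y + y^2 + y, -5·x^2 + 2·x·y + x], [4·x + 3·y, 3·x]].
At the point, J = [[46.2500, -20.2500], [1.5000, -4.5000]] (det J = -177.7500).
Solving J·Δ = −F gives Δ = (0.0475, -1.9286).
Then the next iterate is (x, y)₁ = (-1.4525, 0.5714).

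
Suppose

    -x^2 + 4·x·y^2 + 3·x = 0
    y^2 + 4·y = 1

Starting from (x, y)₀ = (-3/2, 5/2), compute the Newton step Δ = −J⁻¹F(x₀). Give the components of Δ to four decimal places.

(-0.2124, -1.6944)

At (-3/2, 5/2): F = (-44.2500, 15.2500).
Jacobian J = [[-2·x + 4·y^2 + 3, 8·x·y], [0, 2·y + 4]].
At the point, J = [[31.0000, -30.0000], [0.0000, 9.0000]] (det J = 279.0000).
Solving J·Δ = −F gives Δ = (-0.2124, -1.6944).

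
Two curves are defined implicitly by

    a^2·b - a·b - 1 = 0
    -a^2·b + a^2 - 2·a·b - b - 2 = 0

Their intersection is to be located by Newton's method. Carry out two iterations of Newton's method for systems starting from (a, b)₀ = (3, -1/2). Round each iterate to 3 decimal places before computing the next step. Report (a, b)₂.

At (3, -1/2): F = (-4.000, 15.000).
Jacobian J = [[2·a·b - b, a^2 - a], [-2·a·b + 2·a - 2·b, -a^2 - 2·a - 1]].
At the point, J = [[-2.500, 6.000], [10.000, -16.000]] (det J = -20.000).
Solving J·Δ = −F gives Δ = (-1.300, 0.125).
Then the next iterate is (a, b)₁ = (1.700, -0.375).
Round to (1.700, -0.375) and repeat: F = (-1.44625, 3.62375), J = [[-0.900, 1.190], [5.425, -7.290]].
Δ = (-59.201, -43.558), so (a, b)₂ = (-57.501, -43.933).

(-57.501, -43.933)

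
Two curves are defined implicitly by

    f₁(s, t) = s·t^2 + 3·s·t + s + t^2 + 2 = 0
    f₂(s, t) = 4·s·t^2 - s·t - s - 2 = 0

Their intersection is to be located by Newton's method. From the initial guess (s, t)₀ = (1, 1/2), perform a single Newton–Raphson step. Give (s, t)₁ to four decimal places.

(-1.5581, 0.9070)

At (1, 1/2): F = (5.0000, -2.5000).
Jacobian J = [[t^2 + 3·t + 1, 2·s·t + 3·s + 2·t], [4·t^2 - t - 1, 8·s·t - s]].
At the point, J = [[2.7500, 5.0000], [-0.5000, 3.0000]] (det J = 10.7500).
Solving J·Δ = −F gives Δ = (-2.5581, 0.4070).
Then the next iterate is (s, t)₁ = (-1.5581, 0.9070).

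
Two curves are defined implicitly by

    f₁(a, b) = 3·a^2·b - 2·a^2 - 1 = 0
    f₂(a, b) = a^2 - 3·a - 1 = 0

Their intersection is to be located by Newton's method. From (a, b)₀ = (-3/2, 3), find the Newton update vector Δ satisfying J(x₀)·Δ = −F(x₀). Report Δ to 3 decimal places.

At (-3/2, 3): F = (14.750, 5.750).
Jacobian J = [[6·a·b - 4·a, 3·a^2], [2·a - 3, 0]].
At the point, J = [[-21.000, 6.750], [-6.000, 0.000]] (det J = 40.500).
Solving J·Δ = −F gives Δ = (0.958, 0.796).

(0.958, 0.796)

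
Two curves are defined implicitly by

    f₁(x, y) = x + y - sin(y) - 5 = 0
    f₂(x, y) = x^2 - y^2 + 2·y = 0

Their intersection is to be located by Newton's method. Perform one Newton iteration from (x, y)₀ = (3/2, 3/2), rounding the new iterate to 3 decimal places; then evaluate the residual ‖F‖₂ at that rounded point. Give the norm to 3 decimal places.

At (3/2, 3/2): F = (-2.99749, 3.000).
Jacobian J = [[1, -cos(y) + 1], [2·x, -2·y + 2]].
At the point, J = [[1.000, 0.92926], [3.000, -1.000]] (det J = -3.78779).
Solving J·Δ = −F gives Δ = (0.055, 3.166).
Then the next iterate is (x, y)₁ = (1.555, 4.666).
Re-evaluating at (1.555, 4.666): F = (2.21992, -10.02153), so ‖F‖₂ = 10.264.

10.264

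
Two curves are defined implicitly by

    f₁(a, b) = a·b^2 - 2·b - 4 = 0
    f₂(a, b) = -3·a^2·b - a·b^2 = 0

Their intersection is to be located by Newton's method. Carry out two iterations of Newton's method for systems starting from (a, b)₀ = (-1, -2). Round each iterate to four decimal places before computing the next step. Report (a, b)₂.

(-2.0199, 2.2955)

At (-1, -2): F = (-4.0000, 10.0000).
Jacobian J = [[b^2, 2·a·b - 2], [-6·a·b - b^2, -3·a^2 - 2·a·b]].
At the point, J = [[4.0000, 2.0000], [-16.0000, -7.0000]] (det J = 4.0000).
Solving J·Δ = −F gives Δ = (-2.0000, 6.0000).
Then the next iterate is (a, b)₁ = (-3.0000, 4.0000).
Round to (-3.0000, 4.0000) and repeat: F = (-60.0000, -60.0000), J = [[16.0000, -26.0000], [56.0000, -3.0000]].
Δ = (0.9801, -1.7045), so (a, b)₂ = (-2.0199, 2.2955).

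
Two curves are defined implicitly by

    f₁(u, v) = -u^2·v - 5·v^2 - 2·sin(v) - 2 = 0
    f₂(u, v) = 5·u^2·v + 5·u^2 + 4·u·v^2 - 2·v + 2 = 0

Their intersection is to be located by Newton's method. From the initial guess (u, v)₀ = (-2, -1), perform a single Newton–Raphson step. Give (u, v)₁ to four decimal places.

(-2.1612, -0.8634)

At (-2, -1): F = (-1.317058, -4.0000).
Jacobian J = [[-2·u·v, -u^2 - 10·v - 2·cos(v)], [10·u·v + 10·u + 4·v^2, 5·u^2 + 8·u·v - 2]].
At the point, J = [[-4.0000, 4.919395], [4.0000, 34.0000]] (det J = -155.677582).
Solving J·Δ = −F gives Δ = (-0.1612, 0.1366).
Then the next iterate is (u, v)₁ = (-2.1612, -0.8634).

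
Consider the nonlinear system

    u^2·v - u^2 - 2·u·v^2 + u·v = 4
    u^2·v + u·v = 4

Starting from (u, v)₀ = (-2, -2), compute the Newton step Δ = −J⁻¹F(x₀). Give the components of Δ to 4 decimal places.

(1.1818, 0.4545)

At (-2, -2): F = (4.0000, -8.0000).
Jacobian J = [[2·u·v - 2·u - 2·v^2 + v, u^2 - 4·u·v + u], [2·u·v + v, u^2 + u]].
At the point, J = [[2.0000, -14.0000], [6.0000, 2.0000]] (det J = 88.0000).
Solving J·Δ = −F gives Δ = (1.1818, 0.4545).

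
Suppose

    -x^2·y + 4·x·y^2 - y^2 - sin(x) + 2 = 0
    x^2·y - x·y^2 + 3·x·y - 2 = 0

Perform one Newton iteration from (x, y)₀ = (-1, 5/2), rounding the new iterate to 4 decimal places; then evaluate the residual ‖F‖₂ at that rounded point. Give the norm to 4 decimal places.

At (-1, 5/2): F = (-30.908529, -0.7500).
Jacobian J = [[-2·x·y + 4·y^2 - cos(x), -x^2 + 8·x·y - 2·y], [2·x·y - y^2 + 3·y, x^2 - 2·x·y + 3·x]].
At the point, J = [[29.459698, -26.0000], [-3.7500, 3.0000]] (det J = -9.120907).
Solving J·Δ = −F gives Δ = (-12.3042, -15.1303).
Then the next iterate is (x, y)₁ = (-13.3042, -12.6303).
Re-evaluating at (-13.3042, -12.6303): F = (-6410.648993, 388.868626), so ‖F‖₂ = 6422.4325.

6422.4325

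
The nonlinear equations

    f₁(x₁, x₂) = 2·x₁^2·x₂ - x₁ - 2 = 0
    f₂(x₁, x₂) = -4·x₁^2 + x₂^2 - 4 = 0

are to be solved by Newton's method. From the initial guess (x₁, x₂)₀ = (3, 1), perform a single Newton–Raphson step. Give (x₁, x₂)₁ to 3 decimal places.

(1.396, 1.258)

At (3, 1): F = (13.000, -39.000).
Jacobian J = [[4·x₁·x₂ - 1, 2·x₁^2], [-8·x₁, 2·x₂]].
At the point, J = [[11.000, 18.000], [-24.000, 2.000]] (det J = 454.000).
Solving J·Δ = −F gives Δ = (-1.604, 0.258).
Then the next iterate is (x₁, x₂)₁ = (1.396, 1.258).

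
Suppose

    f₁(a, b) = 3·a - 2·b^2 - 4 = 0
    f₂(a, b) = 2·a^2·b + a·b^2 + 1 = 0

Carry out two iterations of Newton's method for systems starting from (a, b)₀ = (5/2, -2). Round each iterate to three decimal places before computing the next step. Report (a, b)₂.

At (5/2, -2): F = (-4.500, -14.000).
Jacobian J = [[3, -4·b], [4·a·b + b^2, 2·a^2 + 2·a·b]].
At the point, J = [[3.000, 8.000], [-16.000, 2.500]] (det J = 135.500).
Solving J·Δ = −F gives Δ = (-0.744, 0.841).
Then the next iterate is (a, b)₁ = (1.756, -1.159).
Round to (1.756, -1.159) and repeat: F = (-1.41856, -3.78884), J = [[3.000, 4.636], [-6.79754, 2.09666]].
Δ = (-0.386, 0.556), so (a, b)₂ = (1.370, -0.603).

(1.370, -0.603)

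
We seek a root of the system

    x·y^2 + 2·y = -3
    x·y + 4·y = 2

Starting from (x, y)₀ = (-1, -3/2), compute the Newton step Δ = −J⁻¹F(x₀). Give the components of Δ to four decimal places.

(-1.8070, 1.2632)

At (-1, -3/2): F = (-2.2500, -6.5000).
Jacobian J = [[y^2, 2·x·y + 2], [y, x + 4]].
At the point, J = [[2.2500, 5.0000], [-1.5000, 3.0000]] (det J = 14.2500).
Solving J·Δ = −F gives Δ = (-1.8070, 1.2632).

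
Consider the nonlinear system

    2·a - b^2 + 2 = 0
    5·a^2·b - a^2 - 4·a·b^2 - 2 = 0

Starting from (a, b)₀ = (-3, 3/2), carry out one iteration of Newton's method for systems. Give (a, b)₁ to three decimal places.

At (-3, 3/2): F = (-6.250, 83.500).
Jacobian J = [[2, -2·b], [10·a·b - 2·a - 4·b^2, 5·a^2 - 8·a·b]].
At the point, J = [[2.000, -3.000], [-48.000, 81.000]] (det J = 18.000).
Solving J·Δ = −F gives Δ = (14.208, 7.389).
Then the next iterate is (a, b)₁ = (11.208, 8.889).

(11.208, 8.889)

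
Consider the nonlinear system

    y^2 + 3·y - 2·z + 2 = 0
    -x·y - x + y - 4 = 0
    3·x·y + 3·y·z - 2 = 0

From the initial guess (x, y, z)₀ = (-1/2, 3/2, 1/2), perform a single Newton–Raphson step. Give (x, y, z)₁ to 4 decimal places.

At (-1/2, 3/2, 1/2): F = (7.7500, -1.2500, -2.0000).
Jacobian J = [[0, 2·y + 3, -2], [-y - 1, -x + 1, 0], [3·y, 3·x + 3·z, 3·y]].
At the point, J = [[0.0000, 6.0000, -2.0000], [-2.5000, 1.5000, 0.0000], [4.5000, 0.0000, 4.5000]] (det J = 81.0000).
Solving J·Δ = −F gives Δ = (-0.9884, -0.8140, 1.4329).
Then the next iterate is (x, y, z)₁ = (-1.4884, 0.6860, 1.9329).

(-1.4884, 0.6860, 1.9329)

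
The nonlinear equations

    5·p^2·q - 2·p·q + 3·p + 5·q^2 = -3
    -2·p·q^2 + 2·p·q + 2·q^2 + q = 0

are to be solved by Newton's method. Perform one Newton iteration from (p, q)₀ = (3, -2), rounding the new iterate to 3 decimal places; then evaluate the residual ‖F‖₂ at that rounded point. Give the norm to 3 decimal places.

13.204

At (3, -2): F = (-46.000, -30.000).
Jacobian J = [[10·p·q - 2·q + 3, 5·p^2 - 2·p + 10·q], [-2·q^2 + 2·q, -4·p·q + 2·p + 4·q + 1]].
At the point, J = [[-53.000, 19.000], [-12.000, 23.000]] (det J = -991.000).
Solving J·Δ = −F gives Δ = (-0.492, 1.047).
Then the next iterate is (p, q)₁ = (2.508, -0.953).
Re-evaluating at (2.508, -0.953): F = (-10.12686, -8.47241), so ‖F‖₂ = 13.204.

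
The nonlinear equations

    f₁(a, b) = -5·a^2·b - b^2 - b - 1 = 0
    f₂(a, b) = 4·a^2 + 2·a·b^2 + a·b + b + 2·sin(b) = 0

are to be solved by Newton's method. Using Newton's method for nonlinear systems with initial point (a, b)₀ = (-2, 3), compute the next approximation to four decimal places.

(-1.0860, 2.3274)

At (-2, 3): F = (-73.0000, -22.717760).
Jacobian J = [[-10·a·b, -5·a^2 - 2·b - 1], [8·a + 2·b^2 + b, 4·a·b + a + 2·cos(b) + 1]].
At the point, J = [[60.0000, -27.0000], [5.0000, -26.979985]] (det J = -1483.799100).
Solving J·Δ = −F gives Δ = (0.9140, -0.6726).
Then the next iterate is (a, b)₁ = (-1.0860, 2.3274).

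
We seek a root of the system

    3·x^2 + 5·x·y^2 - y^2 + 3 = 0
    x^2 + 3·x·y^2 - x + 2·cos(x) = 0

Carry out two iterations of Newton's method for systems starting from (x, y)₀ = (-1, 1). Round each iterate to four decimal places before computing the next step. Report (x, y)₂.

At (-1, 1): F = (0.0000, 0.080605).
Jacobian J = [[6·x + 5·y^2, 10·x·y - 2·y], [2·x + 3·y^2 - 2·sin(x) - 1, 6·x·y]].
At the point, J = [[-1.0000, -12.0000], [1.682942, -6.0000]] (det J = 26.195304).
Solving J·Δ = −F gives Δ = (-0.0369, 0.0031).
Then the next iterate is (x, y)₁ = (-1.0369, 1.0031).
Round to (-1.0369, 1.0031) and repeat: F = (0.002581, -0.000172), J = [[-1.190352, -12.407344], [1.666490, -6.240686]].
Δ = (0.0006, 0.0001), so (x, y)₂ = (-1.0363, 1.0032).

(-1.0363, 1.0032)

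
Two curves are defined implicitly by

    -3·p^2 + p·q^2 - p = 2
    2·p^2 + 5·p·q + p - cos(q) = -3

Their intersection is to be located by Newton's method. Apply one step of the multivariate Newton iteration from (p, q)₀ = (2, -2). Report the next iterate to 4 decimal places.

At (2, -2): F = (-8.0000, -6.583853).
Jacobian J = [[-6·p + q^2 - 1, 2·p·q], [4·p + 5·q + 1, 5·p + sin(q)]].
At the point, J = [[-9.0000, -8.0000], [-1.0000, 9.090703]] (det J = -89.816323).
Solving J·Δ = −F gives Δ = (-1.3961, 0.5707).
Then the next iterate is (p, q)₁ = (0.6039, -1.4293).

(0.6039, -1.4293)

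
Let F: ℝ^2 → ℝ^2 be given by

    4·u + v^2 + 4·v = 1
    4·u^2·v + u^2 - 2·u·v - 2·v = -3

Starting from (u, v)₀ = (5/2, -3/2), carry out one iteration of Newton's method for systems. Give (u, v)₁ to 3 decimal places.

(1.306, -1.973)

At (5/2, -3/2): F = (5.250, -17.750).
Jacobian J = [[4, 2·v + 4], [8·u·v + 2·u - 2·v, 4·u^2 - 2·u - 2]].
At the point, J = [[4.000, 1.000], [-22.000, 18.000]] (det J = 94.000).
Solving J·Δ = −F gives Δ = (-1.194, -0.473).
Then the next iterate is (u, v)₁ = (1.306, -1.973).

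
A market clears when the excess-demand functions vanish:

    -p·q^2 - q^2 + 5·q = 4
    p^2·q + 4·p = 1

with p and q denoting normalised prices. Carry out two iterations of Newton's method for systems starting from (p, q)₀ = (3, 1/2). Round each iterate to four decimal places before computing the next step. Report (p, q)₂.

At (3, 1/2): F = (-2.5000, 15.5000).
Jacobian J = [[-q^2, -2·p·q - 2·q + 5], [2·p·q + 4, p^2]].
At the point, J = [[-0.2500, 1.0000], [7.0000, 9.0000]] (det J = -9.2500).
Solving J·Δ = −F gives Δ = (-4.1081, 1.4730).
Then the next iterate is (p, q)₁ = (-1.1081, 1.9730).
Round to (-1.1081, 1.9730) and repeat: F = (6.285804, -3.009782), J = [[-3.892729, 5.426563], [-0.372563, 1.227886]].
Δ = (8.7202, 5.0970), so (p, q)₂ = (7.6121, 7.0700).

(7.6121, 7.0700)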